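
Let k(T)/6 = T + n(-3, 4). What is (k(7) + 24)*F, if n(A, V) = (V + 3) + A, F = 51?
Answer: 4590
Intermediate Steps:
n(A, V) = 3 + A + V (n(A, V) = (3 + V) + A = 3 + A + V)
k(T) = 24 + 6*T (k(T) = 6*(T + (3 - 3 + 4)) = 6*(T + 4) = 6*(4 + T) = 24 + 6*T)
(k(7) + 24)*F = ((24 + 6*7) + 24)*51 = ((24 + 42) + 24)*51 = (66 + 24)*51 = 90*51 = 4590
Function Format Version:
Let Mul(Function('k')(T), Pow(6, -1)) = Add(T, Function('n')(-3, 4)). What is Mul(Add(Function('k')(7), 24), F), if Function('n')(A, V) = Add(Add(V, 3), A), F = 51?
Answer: 4590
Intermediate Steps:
Function('n')(A, V) = Add(3, A, V) (Function('n')(A, V) = Add(Add(3, V), A) = Add(3, A, V))
Function('k')(T) = Add(24, Mul(6, T)) (Function('k')(T) = Mul(6, Add(T, Add(3, -3, 4))) = Mul(6, Add(T, 4)) = Mul(6, Add(4, T)) = Add(24, Mul(6, T)))
Mul(Add(Function('k')(7), 24), F) = Mul(Add(Add(24, Mul(6, 7)), 24), 51) = Mul(Add(Add(24, 42), 24), 51) = Mul(Add(66, 24), 51) = Mul(90, 51) = 4590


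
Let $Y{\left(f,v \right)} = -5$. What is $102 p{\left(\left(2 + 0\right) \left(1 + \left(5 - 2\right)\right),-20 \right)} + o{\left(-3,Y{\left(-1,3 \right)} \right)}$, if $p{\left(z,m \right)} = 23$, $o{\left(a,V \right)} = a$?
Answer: $2343$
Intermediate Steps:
$102 p{\left(\left(2 + 0\right) \left(1 + \left(5 - 2\right)\right),-20 \right)} + o{\left(-3,Y{\left(-1,3 \right)} \right)} = 102 \cdot 23 - 3 = 2346 - 3 = 2343$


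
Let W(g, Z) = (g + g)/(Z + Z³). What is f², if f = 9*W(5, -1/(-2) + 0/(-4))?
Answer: 20736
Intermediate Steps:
W(g, Z) = 2*g/(Z + Z³) (W(g, Z) = (2*g)/(Z + Z³) = 2*g/(Z + Z³))
f = 144 (f = 9*(2*5/((-1/(-2) + 0/(-4)) + (-1/(-2) + 0/(-4))³)) = 9*(2*5/((-1*(-½) + 0*(-¼)) + (-1*(-½) + 0*(-¼))³)) = 9*(2*5/((½ + 0) + (½ + 0)³)) = 9*(2*5/(½ + (½)³)) = 9*(2*5/(½ + ⅛)) = 9*(2*5/(5/8)) = 9*(2*5*(8/5)) = 9*16 = 144)
f² = 144² = 20736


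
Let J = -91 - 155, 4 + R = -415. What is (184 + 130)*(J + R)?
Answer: -208810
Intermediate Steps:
R = -419 (R = -4 - 415 = -419)
J = -246
(184 + 130)*(J + R) = (184 + 130)*(-246 - 419) = 314*(-665) = -208810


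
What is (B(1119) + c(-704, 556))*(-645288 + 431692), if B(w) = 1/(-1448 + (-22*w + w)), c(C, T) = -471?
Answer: 2509761116648/24947 ≈ 1.0060e+8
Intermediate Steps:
B(w) = 1/(-1448 - 21*w)
(B(1119) + c(-704, 556))*(-645288 + 431692) = (-1/(1448 + 21*1119) - 471)*(-645288 + 431692) = (-1/(1448 + 23499) - 471)*(-213596) = (-1/24947 - 471)*(-213596) = -11750038/24947*(-213596) = 2509761116648/24947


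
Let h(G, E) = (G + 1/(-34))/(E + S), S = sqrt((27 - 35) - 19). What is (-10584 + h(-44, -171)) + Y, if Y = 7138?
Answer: -126996295/36856 + 499*I*sqrt(3)/110568 ≈ -3445.7 + 0.0078169*I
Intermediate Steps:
S = 3*I*sqrt(3) (S = sqrt(-8 - 19) = sqrt(-27) = 3*I*sqrt(3) ≈ 5.1962*I)
h(G, E) = (-1/34 + G)/(E + 3*I*sqrt(3)) (h(G, E) = (G + 1/(-34))/(E + 3*I*sqrt(3)) = (G - 1/34)/(E + 3*I*sqrt(3)) = (-1/34 + G)/(E + 3*I*sqrt(3)))
(-10584 + h(-44, -171)) + Y = (-10584 + (-1/34 - 44)/(-171 + 3*I*sqrt(3))) + 7138 = (-10584 - 1497/34/(-171 + 3*I*sqrt(3))) + 7138 = (-10584 - 1497/(34*(-171 + 3*I*sqrt(3)))) + 7138 = -3446 - 1497/(34*(-171 + 3*I*sqrt(3)))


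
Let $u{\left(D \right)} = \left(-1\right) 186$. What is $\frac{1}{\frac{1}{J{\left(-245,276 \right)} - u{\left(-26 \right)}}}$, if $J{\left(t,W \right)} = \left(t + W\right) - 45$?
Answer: $172$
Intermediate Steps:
$J{\left(t,W \right)} = -45 + W + t$ ($J{\left(t,W \right)} = \left(W + t\right) - 45 = -45 + W + t$)
$u{\left(D \right)} = -186$
$\frac{1}{\frac{1}{J{\left(-245,276 \right)} - u{\left(-26 \right)}}} = \frac{1}{\frac{1}{\left(-45 + 276 - 245\right) - -186}} = \frac{1}{\frac{1}{-14 + 186}} = \frac{1}{\frac{1}{172}} = 172$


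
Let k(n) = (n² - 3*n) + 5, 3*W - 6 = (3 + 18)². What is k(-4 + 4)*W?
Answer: 745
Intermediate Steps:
W = 149 (W = 2 + (3 + 18)²/3 = 2 + (⅓)*21² = 2 + (⅓)*441 = 2 + 147 = 149)
k(n) = 5 + n² - 3*n
k(-4 + 4)*W = (5 + (-4 + 4)² - 3*(-4 + 4))*149 = (5 + 0² - 3*0)*149 = (5 + 0 + 0)*149 = 5*149 = 745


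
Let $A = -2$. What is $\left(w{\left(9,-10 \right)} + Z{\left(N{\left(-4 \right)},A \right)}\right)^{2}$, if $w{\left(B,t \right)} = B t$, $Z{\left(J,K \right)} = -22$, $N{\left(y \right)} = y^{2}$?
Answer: $12544$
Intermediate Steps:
$\left(w{\left(9,-10 \right)} + Z{\left(N{\left(-4 \right)},A \right)}\right)^{2} = \left(9 \left(-10\right) - 22\right)^{2} = \left(-90 - 22\right)^{2} = \left(-112\right)^{2} = 12544$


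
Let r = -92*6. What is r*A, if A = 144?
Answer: -79488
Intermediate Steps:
r = -552
r*A = -552*144 = -79488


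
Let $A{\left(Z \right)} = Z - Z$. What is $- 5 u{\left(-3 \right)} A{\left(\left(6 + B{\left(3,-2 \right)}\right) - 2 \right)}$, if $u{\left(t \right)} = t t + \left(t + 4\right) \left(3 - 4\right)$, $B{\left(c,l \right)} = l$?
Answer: $0$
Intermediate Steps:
$A{\left(Z \right)} = 0$
$u{\left(t \right)} = -4 + t^{2} - t$ ($u{\left(t \right)} = t^{2} + \left(4 + t\right) \left(-1\right) = t^{2} - \left(4 + t\right) = -4 + t^{2} - t$)
$- 5 u{\left(-3 \right)} A{\left(\left(6 + B{\left(3,-2 \right)}\right) - 2 \right)} = - 5 \left(-4 + \left(-3\right)^{2} - -3\right) 0 = - 5 \left(-4 + 9 + 3\right) 0 = \left(-5\right) 8 \cdot 0 = \left(-40\right) 0 = 0$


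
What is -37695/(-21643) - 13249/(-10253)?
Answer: 673234942/221905679 ≈ 3.0339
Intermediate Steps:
-37695/(-21643) - 13249/(-10253) = -37695*(-1/21643) - 13249*(-1/10253) = 37695/21643 + 13249/10253 = 673234942/221905679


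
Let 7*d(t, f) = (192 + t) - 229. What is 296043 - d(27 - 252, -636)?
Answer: 2072563/7 ≈ 2.9608e+5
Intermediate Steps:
d(t, f) = -37/7 + t/7 (d(t, f) = ((192 + t) - 229)/7 = (-37 + t)/7 = -37/7 + t/7)
296043 - d(27 - 252, -636) = 296043 - (-37/7 + (27 - 252)/7) = 296043 - (-37/7 + (⅐)*(-225)) = 296043 - (-37/7 - 225/7) = 296043 - 1*(-262/7) = 296043 + 262/7 = 2072563/7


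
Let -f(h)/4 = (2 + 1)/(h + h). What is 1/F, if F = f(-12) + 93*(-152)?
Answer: -2/28271 ≈ -7.0744e-5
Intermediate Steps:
f(h) = -6/h (f(h) = -4*(2 + 1)/(h + h) = -12/(2*h) = -12*1/(2*h) = -6/h)
F = -28271/2 (F = -6/(-12) + 93*(-152) = -6*(-1/12) - 14136 = ½ - 14136 = -28271/2 ≈ -14136.)
1/F = 1/(-28271/2) = -2/28271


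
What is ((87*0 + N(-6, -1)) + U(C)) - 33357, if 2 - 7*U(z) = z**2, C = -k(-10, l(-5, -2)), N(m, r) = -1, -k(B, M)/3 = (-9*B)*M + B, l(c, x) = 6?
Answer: -2761604/7 ≈ -3.9452e+5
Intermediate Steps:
k(B, M) = -3*B + 27*B*M (k(B, M) = -3*((-9*B)*M + B) = -3*(-9*B*M + B) = -3*(B - 9*B*M) = -3*B + 27*B*M)
C = 1590 (C = -3*(-10)*(-1 + 9*6) = -3*(-10)*(-1 + 54) = -3*(-10)*53 = -1*(-1590) = 1590)
U(z) = 2/7 - z**2/7
((87*0 + N(-6, -1)) + U(C)) - 33357 = ((87*0 - 1) + (2/7 - 1/7*1590**2)) - 33357 = ((0 - 1) + (2/7 - 1/7*2528100)) - 33357 = (-1 + (2/7 - 2528100/7)) - 33357 = (-1 - 2528098/7) - 33357 = -2528105/7 - 33357 = -2761604/7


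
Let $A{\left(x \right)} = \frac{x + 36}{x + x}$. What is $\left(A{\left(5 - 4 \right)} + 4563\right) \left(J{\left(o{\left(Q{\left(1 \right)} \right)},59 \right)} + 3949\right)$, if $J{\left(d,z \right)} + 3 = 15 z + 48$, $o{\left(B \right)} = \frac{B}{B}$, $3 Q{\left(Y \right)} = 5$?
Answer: $\frac{44706277}{2} \approx 2.2353 \cdot 10^{7}$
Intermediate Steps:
$Q{\left(Y \right)} = \frac{5}{3}$ ($Q{\left(Y \right)} = \frac{1}{3} \cdot 5 = \frac{5}{3}$)
$A{\left(x \right)} = \frac{36 + x}{2 x}$
$o{\left(B \right)} = 1$
$J{\left(d,z \right)} = 45 + 15 z$ ($J{\left(d,z \right)} = -3 + \left(15 z + 48\right) = -3 + \left(48 + 15 z\right) = 45 + 15 z$)
$\left(A{\left(5 - 4 \right)} + 4563\right) \left(J{\left(o{\left(Q{\left(1 \right)} \right)},59 \right)} + 3949\right) = \left(\frac{36 + \left(5 - 4\right)}{2 \left(5 - 4\right)} + 4563\right) \left(\left(45 + 15 \cdot 59\right) + 3949\right) = \left(\frac{36 + \left(5 - 4\right)}{2 \left(5 - 4\right)} + 4563\right) \left(\left(45 + 885\right) + 3949\right) = \left(\frac{36 + 1}{2 \cdot 1} + 4563\right) \left(930 + 3949\right) = \left(\frac{1}{2} \cdot 1 \cdot 37 + 4563\right) 4879 = \left(\frac{37}{2} + 4563\right) 4879 = \frac{9163}{2} \cdot 4879 = \frac{44706277}{2}$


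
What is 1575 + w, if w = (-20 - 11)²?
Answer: 2536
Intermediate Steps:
w = 961 (w = (-31)² = 961)
1575 + w = 1575 + 961 = 2536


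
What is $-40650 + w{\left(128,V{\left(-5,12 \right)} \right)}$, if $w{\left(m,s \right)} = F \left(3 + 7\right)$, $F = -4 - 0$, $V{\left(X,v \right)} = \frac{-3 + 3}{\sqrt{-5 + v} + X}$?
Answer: $-40690$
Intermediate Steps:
$V{\left(X,v \right)} = 0$ ($V{\left(X,v \right)} = \frac{0}{X + \sqrt{-5 + v}} = 0$)
$F = -4$ ($F = -4 + 0 = -4$)
$w{\left(m,s \right)} = -40$ ($w{\left(m,s \right)} = - 4 \left(3 + 7\right) = \left(-4\right) 10 = -40$)
$-40650 + w{\left(128,V{\left(-5,12 \right)} \right)} = -40650 - 40 = -40690$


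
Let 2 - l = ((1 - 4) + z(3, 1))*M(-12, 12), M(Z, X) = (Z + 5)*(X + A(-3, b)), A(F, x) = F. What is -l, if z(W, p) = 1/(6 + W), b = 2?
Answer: 180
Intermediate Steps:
M(Z, X) = (-3 + X)*(5 + Z) (M(Z, X) = (Z + 5)*(X - 3) = (5 + Z)*(-3 + X) = (-3 + X)*(5 + Z))
l = -180 (l = 2 - ((1 - 4) + 1/(6 + 3))*(-15 - 3*(-12) + 5*12 + 12*(-12)) = 2 - (-3 + 1/9)*(-15 + 36 + 60 - 144) = 2 - (-3 + ⅑)*(-63) = 2 - (-26)*(-63)/9 = 2 - 1*182 = 2 - 182 = -180)
-l = -1*(-180) = 180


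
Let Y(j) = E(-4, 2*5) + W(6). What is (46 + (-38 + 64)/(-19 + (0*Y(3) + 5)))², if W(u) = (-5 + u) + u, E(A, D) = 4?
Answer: 95481/49 ≈ 1948.6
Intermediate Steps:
W(u) = -5 + 2*u
Y(j) = 11 (Y(j) = 4 + (-5 + 2*6) = 4 + (-5 + 12) = 4 + 7 = 11)
(46 + (-38 + 64)/(-19 + (0*Y(3) + 5)))² = (46 + (-38 + 64)/(-19 + (0*11 + 5)))² = (46 + 26/(-19 + (0 + 5)))² = (46 + 26/(-19 + 5))² = (46 + 26/(-14))² = (46 + 26*(-1/14))² = (46 - 13/7)² = (309/7)² = 95481/49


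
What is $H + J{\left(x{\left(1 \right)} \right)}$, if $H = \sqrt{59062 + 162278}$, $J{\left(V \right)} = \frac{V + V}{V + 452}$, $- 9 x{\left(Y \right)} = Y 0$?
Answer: $2 \sqrt{55335} \approx 470.47$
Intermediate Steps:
$x{\left(Y \right)} = 0$ ($x{\left(Y \right)} = - \frac{Y 0}{9} = \left(- \frac{1}{9}\right) 0 = 0$)
$J{\left(V \right)} = \frac{2 V}{452 + V}$
$H = 2 \sqrt{55335}$ ($H = \sqrt{221340} = 2 \sqrt{55335} \approx 470.47$)
$H + J{\left(x{\left(1 \right)} \right)} = 2 \sqrt{55335} + 2 \cdot 0 \frac{1}{452 + 0} = 2 \sqrt{55335} + 2 \cdot 0 \cdot \frac{1}{452} = 2 \sqrt{55335} + 0 = 2 \sqrt{55335}$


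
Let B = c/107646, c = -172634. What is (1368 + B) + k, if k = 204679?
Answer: 144025732/699 ≈ 2.0605e+5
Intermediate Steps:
B = -1121/699 (B = -172634/107646 = -172634*1/107646 = -1121/699 ≈ -1.6037)
(1368 + B) + k = (1368 - 1121/699) + 204679 = 955111/699 + 204679 = 144025732/699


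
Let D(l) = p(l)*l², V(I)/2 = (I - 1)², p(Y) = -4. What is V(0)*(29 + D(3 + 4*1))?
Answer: -334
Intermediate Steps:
V(I) = 2*(-1 + I)² (V(I) = 2*(I - 1)² = 2*(-1 + I)²)
D(l) = -4*l²
V(0)*(29 + D(3 + 4*1)) = (2*(-1 + 0)²)*(29 - 4*(3 + 4*1)²) = (2*(-1)²)*(29 - 4*(3 + 4)²) = (2*1)*(29 - 4*7²) = 2*(29 - 4*49) = 2*(29 - 196) = 2*(-167) = -334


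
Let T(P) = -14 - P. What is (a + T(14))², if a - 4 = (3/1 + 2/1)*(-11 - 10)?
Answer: 16641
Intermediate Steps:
a = -101 (a = 4 + (3/1 + 2/1)*(-11 - 10) = 4 + (3*1 + 2*1)*(-21) = 4 + (3 + 2)*(-21) = 4 + 5*(-21) = 4 - 105 = -101)
(a + T(14))² = (-101 + (-14 - 1*14))² = (-101 + (-14 - 14))² = (-101 - 28)² = (-129)² = 16641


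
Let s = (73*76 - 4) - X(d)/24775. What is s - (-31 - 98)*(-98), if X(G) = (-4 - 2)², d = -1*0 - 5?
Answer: -175852986/24775 ≈ -7098.0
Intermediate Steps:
d = -5 (d = 0 - 5 = -5)
X(G) = 36 (X(G) = (-6)² = 36)
s = 137352564/24775 (s = (73*76 - 4) - 36/24775 = (5548 - 4) - 36/24775 = 5544 - 1*36/24775 = 5544 - 36/24775 = 137352564/24775 ≈ 5544.0)
s - (-31 - 98)*(-98) = 137352564/24775 - (-31 - 98)*(-98) = 137352564/24775 - (-129)*(-98) = 137352564/24775 - 1*12642 = 137352564/24775 - 12642 = -175852986/24775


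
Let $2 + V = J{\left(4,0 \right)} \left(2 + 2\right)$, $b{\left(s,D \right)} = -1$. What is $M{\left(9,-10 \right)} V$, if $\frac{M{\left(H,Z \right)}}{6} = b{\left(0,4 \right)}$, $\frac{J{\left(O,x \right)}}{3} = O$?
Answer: $-276$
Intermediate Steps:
$J{\left(O,x \right)} = 3 O$
$M{\left(H,Z \right)} = -6$ ($M{\left(H,Z \right)} = 6 \left(-1\right) = -6$)
$V = 46$ ($V = -2 + 3 \cdot 4 \left(2 + 2\right) = -2 + 12 \cdot 4 = -2 + 48 = 46$)
$M{\left(9,-10 \right)} V = \left(-6\right) 46 = -276$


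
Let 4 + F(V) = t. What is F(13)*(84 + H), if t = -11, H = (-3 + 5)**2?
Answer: -1320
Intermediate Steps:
H = 4 (H = 2**2 = 4)
F(V) = -15 (F(V) = -4 - 11 = -15)
F(13)*(84 + H) = -15*(84 + 4) = -15*88 = -1320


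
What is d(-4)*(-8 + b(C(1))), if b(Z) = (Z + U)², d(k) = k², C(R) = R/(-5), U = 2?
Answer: -1904/25 ≈ -76.160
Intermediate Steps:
C(R) = -R/5 (C(R) = R*(-⅕) = -R/5)
b(Z) = (2 + Z)² (b(Z) = (Z + 2)² = (2 + Z)²)
d(-4)*(-8 + b(C(1))) = (-4)²*(-8 + (2 - ⅕*1)²) = 16*(-8 + (2 - ⅕)²) = 16*(-8 + (9/5)²) = 16*(-8 + 81/25) = 16*(-119/25) = -1904/25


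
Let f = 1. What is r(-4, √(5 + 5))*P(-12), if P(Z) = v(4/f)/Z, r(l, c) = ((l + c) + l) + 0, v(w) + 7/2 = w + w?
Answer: 3 - 3*√10/8 ≈ 1.8141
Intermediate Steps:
v(w) = -7/2 + 2*w (v(w) = -7/2 + (w + w) = -7/2 + 2*w)
r(l, c) = c + 2*l (r(l, c) = ((c + l) + l) + 0 = (c + 2*l) + 0 = c + 2*l)
P(Z) = 9/(2*Z) (P(Z) = (-7/2 + 2*(4/1))/Z = (-7/2 + 2*(4*1))/Z = (-7/2 + 2*4)/Z = (-7/2 + 8)/Z = 9/(2*Z))
r(-4, √(5 + 5))*P(-12) = (√(5 + 5) + 2*(-4))*((9/2)/(-12)) = (√10 - 8)*((9/2)*(-1/12)) = (-8 + √10)*(-3/8) = 3 - 3*√10/8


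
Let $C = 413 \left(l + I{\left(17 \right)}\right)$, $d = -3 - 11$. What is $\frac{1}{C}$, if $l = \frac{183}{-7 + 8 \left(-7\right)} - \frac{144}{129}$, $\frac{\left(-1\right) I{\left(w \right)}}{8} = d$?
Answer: $\frac{129}{5752795} \approx 2.2424 \cdot 10^{-5}$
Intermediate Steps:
$d = -14$
$I{\left(w \right)} = 112$ ($I{\left(w \right)} = \left(-8\right) \left(-14\right) = 112$)
$l = - \frac{3631}{903}$ ($l = \frac{183}{-7 - 56} - \frac{48}{43} = \frac{183}{-63} - \frac{48}{43} = 183 \left(- \frac{1}{63}\right) - \frac{48}{43} = - \frac{61}{21} - \frac{48}{43} = - \frac{3631}{903} \approx -4.021$)
$C = \frac{5752795}{129}$ ($C = 413 \left(- \frac{3631}{903} + 112\right) = 413 \cdot \frac{97505}{903} = \frac{5752795}{129} \approx 44595.0$)
$\frac{1}{C} = \frac{1}{\frac{5752795}{129}} = \frac{129}{5752795}$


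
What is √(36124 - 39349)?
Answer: 5*I*√129 ≈ 56.789*I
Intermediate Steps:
√(36124 - 39349) = √(-3225) = 5*I*√129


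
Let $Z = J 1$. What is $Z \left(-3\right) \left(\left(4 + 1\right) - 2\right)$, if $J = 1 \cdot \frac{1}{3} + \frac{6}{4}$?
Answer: $- \frac{33}{2} \approx -16.5$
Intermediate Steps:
$J = \frac{11}{6}$ ($J = 1 \cdot \frac{1}{3} + 6 \cdot \frac{1}{4} = \frac{1}{3} + \frac{3}{2} = \frac{11}{6} \approx 1.8333$)
$Z = \frac{11}{6}$ ($Z = \frac{11}{6} \cdot 1 = \frac{11}{6} \approx 1.8333$)
$Z \left(-3\right) \left(\left(4 + 1\right) - 2\right) = \frac{11}{6} \left(-3\right) \left(\left(4 + 1\right) - 2\right) = - \frac{11 \left(5 - 2\right)}{2} = \left(- \frac{11}{2}\right) 3 = - \frac{33}{2}$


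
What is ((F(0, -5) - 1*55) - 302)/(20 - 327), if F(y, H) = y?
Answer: 357/307 ≈ 1.1629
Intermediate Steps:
((F(0, -5) - 1*55) - 302)/(20 - 327) = ((0 - 1*55) - 302)/(20 - 327) = ((0 - 55) - 302)/(-307) = (-55 - 302)*(-1/307) = -357*(-1/307) = 357/307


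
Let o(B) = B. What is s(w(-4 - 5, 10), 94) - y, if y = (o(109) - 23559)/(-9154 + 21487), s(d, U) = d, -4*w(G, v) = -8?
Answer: 48116/12333 ≈ 3.9014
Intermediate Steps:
w(G, v) = 2 (w(G, v) = -1/4*(-8) = 2)
y = -23450/12333 (y = (109 - 23559)/(-9154 + 21487) = -23450/12333 ≈ -1.9014)
s(w(-4 - 5, 10), 94) - y = 2 - 1*(-23450/12333) = 2 + 23450/12333 = 48116/12333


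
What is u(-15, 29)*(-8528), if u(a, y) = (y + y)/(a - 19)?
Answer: 247312/17 ≈ 14548.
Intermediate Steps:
u(a, y) = 2*y/(-19 + a) (u(a, y) = (2*y)/(-19 + a) = 2*y/(-19 + a))
u(-15, 29)*(-8528) = (2*29/(-19 - 15))*(-8528) = (2*29/(-34))*(-8528) = (2*29*(-1/34))*(-8528) = -29/17*(-8528) = 247312/17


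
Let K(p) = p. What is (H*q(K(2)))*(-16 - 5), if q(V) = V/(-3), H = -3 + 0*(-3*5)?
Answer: -42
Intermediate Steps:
H = -3 (H = -3 + 0*(-15) = -3 + 0 = -3)
q(V) = -V/3 (q(V) = V*(-1/3) = -V/3)
(H*q(K(2)))*(-16 - 5) = (-(-1)*2)*(-16 - 5) = -3*(-2/3)*(-21) = 2*(-21) = -42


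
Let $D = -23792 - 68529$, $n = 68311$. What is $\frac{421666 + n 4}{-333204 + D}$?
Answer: $- \frac{138982}{85105} \approx -1.6331$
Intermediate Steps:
$D = -92321$
$\frac{421666 + n 4}{-333204 + D} = \frac{421666 + 68311 \cdot 4}{-333204 - 92321} = \frac{421666 + 273244}{-425525} = 694910 \left(- \frac{1}{425525}\right) = - \frac{138982}{85105}$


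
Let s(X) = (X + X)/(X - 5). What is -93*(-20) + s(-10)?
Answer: 5584/3 ≈ 1861.3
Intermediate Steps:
s(X) = 2*X/(-5 + X) (s(X) = (2*X)/(-5 + X) = 2*X/(-5 + X))
-93*(-20) + s(-10) = -93*(-20) + 2*(-10)/(-5 - 10) = 1860 + 2*(-10)/(-15) = 1860 + 2*(-10)*(-1/15) = 1860 + 4/3 = 5584/3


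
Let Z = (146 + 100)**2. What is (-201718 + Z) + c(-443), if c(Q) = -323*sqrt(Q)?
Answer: -141202 - 323*I*sqrt(443) ≈ -1.412e+5 - 6798.4*I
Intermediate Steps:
Z = 60516 (Z = 246**2 = 60516)
(-201718 + Z) + c(-443) = (-201718 + 60516) - 323*I*sqrt(443) = -141202 - 323*I*sqrt(443)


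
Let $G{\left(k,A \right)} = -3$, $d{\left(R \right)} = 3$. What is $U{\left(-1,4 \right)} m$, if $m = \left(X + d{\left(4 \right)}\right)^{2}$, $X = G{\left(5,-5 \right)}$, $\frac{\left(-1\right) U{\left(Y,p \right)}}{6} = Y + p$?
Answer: $0$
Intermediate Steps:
$U{\left(Y,p \right)} = - 6 Y - 6 p$ ($U{\left(Y,p \right)} = - 6 \left(Y + p\right) = - 6 Y - 6 p$)
$X = -3$
$m = 0$ ($m = \left(-3 + 3\right)^{2} = 0^{2} = 0$)
$U{\left(-1,4 \right)} m = \left(\left(-6\right) \left(-1\right) - 24\right) 0 = \left(6 - 24\right) 0 = \left(-18\right) 0 = 0$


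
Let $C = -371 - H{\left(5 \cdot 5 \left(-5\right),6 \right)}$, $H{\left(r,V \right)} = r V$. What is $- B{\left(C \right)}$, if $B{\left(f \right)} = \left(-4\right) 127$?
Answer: $508$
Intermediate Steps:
$H{\left(r,V \right)} = V r$
$C = 379$ ($C = -371 - 6 \cdot 5 \cdot 5 \left(-5\right) = -371 - 6 \cdot 25 \left(-5\right) = -371 - 6 \left(-125\right) = -371 - -750 = -371 + 750 = 379$)
$B{\left(f \right)} = -508$
$- B{\left(C \right)} = \left(-1\right) \left(-508\right) = 508$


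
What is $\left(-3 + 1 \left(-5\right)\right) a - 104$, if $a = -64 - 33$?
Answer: $672$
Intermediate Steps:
$a = -97$
$\left(-3 + 1 \left(-5\right)\right) a - 104 = \left(-3 + 1 \left(-5\right)\right) \left(-97\right) - 104 = \left(-3 - 5\right) \left(-97\right) - 104 = \left(-8\right) \left(-97\right) - 104 = 776 - 104 = 672$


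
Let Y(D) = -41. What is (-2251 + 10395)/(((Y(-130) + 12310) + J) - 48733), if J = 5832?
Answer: -1018/3829 ≈ -0.26587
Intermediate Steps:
(-2251 + 10395)/(((Y(-130) + 12310) + J) - 48733) = (-2251 + 10395)/(((-41 + 12310) + 5832) - 48733) = 8144/((12269 + 5832) - 48733) = 8144/(18101 - 48733) = 8144/(-30632) = 8144*(-1/30632) = -1018/3829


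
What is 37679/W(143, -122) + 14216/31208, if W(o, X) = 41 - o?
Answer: -146804525/397902 ≈ -368.95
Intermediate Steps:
37679/W(143, -122) + 14216/31208 = 37679/(41 - 1*143) + 14216/31208 = 37679/(41 - 143) + 14216*(1/31208) = 37679/(-102) + 1777/3901 = 37679*(-1/102) + 1777/3901 = -37679/102 + 1777/3901 = -146804525/397902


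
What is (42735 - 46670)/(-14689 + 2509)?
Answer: 787/2436 ≈ 0.32307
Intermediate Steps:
(42735 - 46670)/(-14689 + 2509) = -3935/(-12180) = -3935*(-1/12180) = 787/2436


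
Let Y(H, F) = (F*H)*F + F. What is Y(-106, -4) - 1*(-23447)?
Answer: 21747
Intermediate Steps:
Y(H, F) = F + H*F² (Y(H, F) = H*F² + F = F + H*F²)
Y(-106, -4) - 1*(-23447) = -4*(1 - 4*(-106)) - 1*(-23447) = -4*(1 + 424) + 23447 = -4*425 + 23447 = -1700 + 23447 = 21747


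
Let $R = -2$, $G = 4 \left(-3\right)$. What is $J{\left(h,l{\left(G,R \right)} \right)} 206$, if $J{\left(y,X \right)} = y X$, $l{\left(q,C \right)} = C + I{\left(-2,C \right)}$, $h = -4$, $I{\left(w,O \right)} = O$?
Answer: $3296$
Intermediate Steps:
$G = -12$
$l{\left(q,C \right)} = 2 C$ ($l{\left(q,C \right)} = C + C = 2 C$)
$J{\left(y,X \right)} = X y$
$J{\left(h,l{\left(G,R \right)} \right)} 206 = 2 \left(-2\right) \left(-4\right) 206 = \left(-4\right) \left(-4\right) 206 = 16 \cdot 206 = 3296$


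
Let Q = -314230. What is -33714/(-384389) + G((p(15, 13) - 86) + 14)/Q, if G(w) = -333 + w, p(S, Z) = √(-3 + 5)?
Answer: 2149925553/24157311094 - √2/314230 ≈ 0.088992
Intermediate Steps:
p(S, Z) = √2
-33714/(-384389) + G((p(15, 13) - 86) + 14)/Q = -33714/(-384389) + (-333 + ((√2 - 86) + 14))/(-314230) = -33714*(-1/384389) + (-333 + ((-86 + √2) + 14))*(-1/314230) = 33714/384389 + (-333 + (-72 + √2))*(-1/314230) = 33714/384389 + (-405 + √2)*(-1/314230) = 33714/384389 + (81/62846 - √2/314230) = 2149925553/24157311094 - √2/314230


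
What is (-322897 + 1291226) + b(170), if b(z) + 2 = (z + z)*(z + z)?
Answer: 1083927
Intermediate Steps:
b(z) = -2 + 4*z**2 (b(z) = -2 + (z + z)*(z + z) = -2 + (2*z)*(2*z) = -2 + 4*z**2)
(-322897 + 1291226) + b(170) = (-322897 + 1291226) + (-2 + 4*170**2) = 968329 + (-2 + 4*28900) = 968329 + (-2 + 115600) = 968329 + 115598 = 1083927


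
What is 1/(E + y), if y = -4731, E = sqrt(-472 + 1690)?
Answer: -1577/7460381 - sqrt(1218)/22381143 ≈ -0.00021294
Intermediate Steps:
E = sqrt(1218) ≈ 34.900
1/(E + y) = 1/(sqrt(1218) - 4731) = 1/(-4731 + sqrt(1218))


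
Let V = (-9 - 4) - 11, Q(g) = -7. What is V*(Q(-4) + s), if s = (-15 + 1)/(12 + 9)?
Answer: 184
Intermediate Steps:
V = -24 (V = -13 - 11 = -24)
s = -⅔ (s = -14/21 = -14*1/21 = -⅔ ≈ -0.66667)
V*(Q(-4) + s) = -24*(-7 - ⅔) = -24*(-23/3) = 184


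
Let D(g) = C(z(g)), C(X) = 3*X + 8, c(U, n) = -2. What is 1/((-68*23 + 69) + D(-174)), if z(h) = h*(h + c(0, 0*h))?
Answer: 1/90385 ≈ 1.1064e-5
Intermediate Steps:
z(h) = h*(-2 + h) (z(h) = h*(h - 2) = h*(-2 + h))
C(X) = 8 + 3*X
D(g) = 8 + 3*g*(-2 + g) (D(g) = 8 + 3*(g*(-2 + g)) = 8 + 3*g*(-2 + g))
1/((-68*23 + 69) + D(-174)) = 1/((-68*23 + 69) + (8 + 3*(-174)*(-2 - 174))) = 1/((-1564 + 69) + (8 + 3*(-174)*(-176))) = 1/(-1495 + (8 + 91872)) = 1/(-1495 + 91880) = 1/90385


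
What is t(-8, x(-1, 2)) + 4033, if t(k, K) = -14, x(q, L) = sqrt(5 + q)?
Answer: 4019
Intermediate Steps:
t(-8, x(-1, 2)) + 4033 = -14 + 4033 = 4019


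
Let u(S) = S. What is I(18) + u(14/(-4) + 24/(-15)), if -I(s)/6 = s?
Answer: -1131/10 ≈ -113.10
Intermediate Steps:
I(s) = -6*s
I(18) + u(14/(-4) + 24/(-15)) = -6*18 + (14/(-4) + 24/(-15)) = -108 + (14*(-¼) + 24*(-1/15)) = -108 + (-7/2 - 8/5) = -108 - 51/10 = -1131/10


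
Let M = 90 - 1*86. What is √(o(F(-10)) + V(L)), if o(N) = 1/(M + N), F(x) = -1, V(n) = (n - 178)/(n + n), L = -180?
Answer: √1195/30 ≈ 1.1523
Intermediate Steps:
V(n) = (-178 + n)/(2*n) (V(n) = (-178 + n)/((2*n)) = (-178 + n)*(1/(2*n)) = (-178 + n)/(2*n))
M = 4 (M = 90 - 86 = 4)
o(N) = 1/(4 + N)
√(o(F(-10)) + V(L)) = √(1/(4 - 1) + (½)*(-178 - 180)/(-180)) = √(1/3 + (½)*(-1/180)*(-358)) = √(⅓ + 179/180) = √(239/180) = √1195/30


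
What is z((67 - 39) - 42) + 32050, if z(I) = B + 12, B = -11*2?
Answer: 32040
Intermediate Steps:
B = -22
z(I) = -10 (z(I) = -22 + 12 = -10)
z((67 - 39) - 42) + 32050 = -10 + 32050 = 32040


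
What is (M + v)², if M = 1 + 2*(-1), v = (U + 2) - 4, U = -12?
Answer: 225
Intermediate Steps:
v = -14 (v = (-12 + 2) - 4 = -10 - 4 = -14)
M = -1 (M = 1 - 2 = -1)
(M + v)² = (-1 - 14)² = (-15)² = 225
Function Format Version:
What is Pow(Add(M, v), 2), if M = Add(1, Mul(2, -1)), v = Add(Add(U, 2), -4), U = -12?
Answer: 225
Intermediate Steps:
v = -14 (v = Add(Add(-12, 2), -4) = Add(-10, -4) = -14)
M = -1 (M = Add(1, -2) = -1)
Pow(Add(M, v), 2) = Pow(Add(-1, -14), 2) = Pow(-15, 2) = 225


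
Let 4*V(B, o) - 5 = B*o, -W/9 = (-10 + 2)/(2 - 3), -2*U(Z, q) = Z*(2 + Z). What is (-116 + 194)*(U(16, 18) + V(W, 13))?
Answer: -58773/2 ≈ -29387.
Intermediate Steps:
U(Z, q) = -Z*(2 + Z)/2
W = -72 (W = -9*(-10 + 2)/(2 - 3) = -(-72)/(-1) = -(-72)*(-1) = -9*8 = -72)
V(B, o) = 5/4 + B*o/4 (V(B, o) = 5/4 + (B*o)/4 = 5/4 + B*o/4)
(-116 + 194)*(U(16, 18) + V(W, 13)) = (-116 + 194)*(-½*16*(2 + 16) + (5/4 + (¼)*(-72)*13)) = 78*(-½*16*18 + (5/4 - 234)) = 78*(-144 - 931/4) = 78*(-1507/4) = -58773/2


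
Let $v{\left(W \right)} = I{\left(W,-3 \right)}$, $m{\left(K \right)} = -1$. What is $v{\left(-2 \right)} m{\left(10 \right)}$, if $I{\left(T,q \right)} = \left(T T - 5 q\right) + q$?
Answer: $-16$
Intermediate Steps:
$I{\left(T,q \right)} = T^{2} - 4 q$ ($I{\left(T,q \right)} = \left(T^{2} - 5 q\right) + q = T^{2} - 4 q$)
$v{\left(W \right)} = 12 + W^{2}$ ($v{\left(W \right)} = W^{2} - -12 = W^{2} + 12 = 12 + W^{2}$)
$v{\left(-2 \right)} m{\left(10 \right)} = \left(12 + \left(-2\right)^{2}\right) \left(-1\right) = \left(12 + 4\right) \left(-1\right) = 16 \left(-1\right) = -16$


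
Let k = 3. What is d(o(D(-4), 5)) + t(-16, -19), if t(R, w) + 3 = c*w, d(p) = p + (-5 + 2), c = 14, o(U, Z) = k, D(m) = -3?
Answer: -269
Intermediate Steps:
o(U, Z) = 3
d(p) = -3 + p (d(p) = p - 3 = -3 + p)
t(R, w) = -3 + 14*w
d(o(D(-4), 5)) + t(-16, -19) = (-3 + 3) + (-3 + 14*(-19)) = 0 + (-3 - 266) = 0 - 269 = -269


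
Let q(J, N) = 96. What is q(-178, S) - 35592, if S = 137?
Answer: -35496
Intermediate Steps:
q(-178, S) - 35592 = 96 - 35592 = -35496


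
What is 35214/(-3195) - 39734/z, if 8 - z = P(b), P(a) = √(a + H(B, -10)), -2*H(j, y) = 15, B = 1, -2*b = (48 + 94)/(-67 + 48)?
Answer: -2578901038/548475 - 39734*I*√5434/2575 ≈ -4701.9 - 1137.5*I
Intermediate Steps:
b = 71/19 (b = -(48 + 94)/(2*(-67 + 48)) = -71/(-19) = -71*(-1)/19 = -½*(-142/19) = 71/19 ≈ 3.7368)
H(j, y) = -15/2 (H(j, y) = -½*15 = -15/2)
P(a) = √(-15/2 + a) (P(a) = √(a - 15/2) = √(-15/2 + a))
z = 8 - I*√5434/38 (z = 8 - √(-30 + 4*(71/19))/2 = 8 - √(-30 + 284/19)/2 = 8 - √(-286/19)/2 = 8 - I*√5434/19/2 = 8 - I*√5434/38 ≈ 8.0 - 1.9399*I)
35214/(-3195) - 39734/z = 35214/(-3195) - 39734/(8 - I*√5434/38) = 35214*(-1/3195) - 39734/(8 - I*√5434/38) = -11738/1065 - 39734/(8 - I*√5434/38)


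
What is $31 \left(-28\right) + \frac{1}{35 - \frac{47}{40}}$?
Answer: $- \frac{1174364}{1353} \approx -867.97$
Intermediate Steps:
$31 \left(-28\right) + \frac{1}{35 - \frac{47}{40}} = -868 + \frac{1}{35 - \frac{47}{40}} = -868 + \frac{1}{\frac{1353}{40}} = -868 + \frac{40}{1353} = - \frac{1174364}{1353}$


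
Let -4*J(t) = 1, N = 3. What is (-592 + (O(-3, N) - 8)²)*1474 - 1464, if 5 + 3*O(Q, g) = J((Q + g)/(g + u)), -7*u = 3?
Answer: -5871599/8 ≈ -7.3395e+5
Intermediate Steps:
u = -3/7 (u = -⅐*3 = -3/7 ≈ -0.42857)
J(t) = -¼ (J(t) = -¼*1 = -¼)
O(Q, g) = -7/4 (O(Q, g) = -5/3 + (⅓)*(-¼) = -5/3 - 1/12 = -7/4)
(-592 + (O(-3, N) - 8)²)*1474 - 1464 = (-592 + (-7/4 - 8)²)*1474 - 1464 = (-592 + (-39/4)²)*1474 - 1464 = (-592 + 1521/16)*1474 - 1464 = -7951/16*1474 - 1464 = -5859887/8 - 1464 = -5871599/8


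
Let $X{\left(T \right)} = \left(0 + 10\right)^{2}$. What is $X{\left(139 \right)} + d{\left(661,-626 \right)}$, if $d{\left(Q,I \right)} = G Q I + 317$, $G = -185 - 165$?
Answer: $144825517$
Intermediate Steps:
$G = -350$
$X{\left(T \right)} = 100$ ($X{\left(T \right)} = 10^{2} = 100$)
$d{\left(Q,I \right)} = 317 - 350 I Q$ ($d{\left(Q,I \right)} = - 350 Q I + 317 = - 350 I Q + 317 = 317 - 350 I Q$)
$X{\left(139 \right)} + d{\left(661,-626 \right)} = 100 - \left(-317 - 144825100\right) = 100 + \left(317 + 144825100\right) = 100 + 144825417 = 144825517$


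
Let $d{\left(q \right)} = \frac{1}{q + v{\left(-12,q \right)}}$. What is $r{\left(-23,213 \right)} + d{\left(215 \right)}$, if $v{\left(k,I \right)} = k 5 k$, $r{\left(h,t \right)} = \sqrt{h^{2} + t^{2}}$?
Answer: $\frac{1}{935} + \sqrt{45898} \approx 214.24$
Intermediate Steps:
$v{\left(k,I \right)} = 5 k^{2}$ ($v{\left(k,I \right)} = 5 k k = 5 k^{2}$)
$d{\left(q \right)} = \frac{1}{720 + q}$ ($d{\left(q \right)} = \frac{1}{q + 5 \left(-12\right)^{2}} = \frac{1}{q + 5 \cdot 144} = \frac{1}{q + 720} = \frac{1}{720 + q}$)
$r{\left(-23,213 \right)} + d{\left(215 \right)} = \sqrt{\left(-23\right)^{2} + 213^{2}} + \frac{1}{720 + 215} = \sqrt{529 + 45369} + \frac{1}{935} = \sqrt{45898} + \frac{1}{935} = \frac{1}{935} + \sqrt{45898}$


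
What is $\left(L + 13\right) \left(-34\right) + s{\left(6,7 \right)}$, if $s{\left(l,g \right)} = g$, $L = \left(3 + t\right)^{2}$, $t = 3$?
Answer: $-1659$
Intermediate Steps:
$L = 36$ ($L = \left(3 + 3\right)^{2} = 6^{2} = 36$)
$\left(L + 13\right) \left(-34\right) + s{\left(6,7 \right)} = \left(36 + 13\right) \left(-34\right) + 7 = 49 \left(-34\right) + 7 = -1666 + 7 = -1659$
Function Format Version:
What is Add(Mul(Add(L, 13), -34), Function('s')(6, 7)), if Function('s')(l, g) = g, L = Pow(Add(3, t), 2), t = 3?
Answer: -1659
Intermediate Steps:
L = 36 (L = Pow(Add(3, 3), 2) = Pow(6, 2) = 36)
Add(Mul(Add(L, 13), -34), Function('s')(6, 7)) = Add(Mul(Add(36, 13), -34), 7) = Add(Mul(49, -34), 7) = Add(-1666, 7) = -1659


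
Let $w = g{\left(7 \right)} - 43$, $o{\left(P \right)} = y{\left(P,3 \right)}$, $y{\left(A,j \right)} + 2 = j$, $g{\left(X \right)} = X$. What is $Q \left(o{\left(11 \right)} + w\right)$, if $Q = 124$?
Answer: $-4340$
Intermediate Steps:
$y{\left(A,j \right)} = -2 + j$
$o{\left(P \right)} = 1$ ($o{\left(P \right)} = -2 + 3 = 1$)
$w = -36$ ($w = 7 - 43 = -36$)
$Q \left(o{\left(11 \right)} + w\right) = 124 \left(1 - 36\right) = 124 \left(-35\right) = -4340$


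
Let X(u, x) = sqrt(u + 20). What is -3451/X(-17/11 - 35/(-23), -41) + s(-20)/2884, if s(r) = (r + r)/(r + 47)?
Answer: -10/19467 - 493*sqrt(3542)/38 ≈ -772.13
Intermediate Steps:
s(r) = 2*r/(47 + r) (s(r) = (2*r)/(47 + r) = 2*r/(47 + r))
X(u, x) = sqrt(20 + u)
-3451/X(-17/11 - 35/(-23), -41) + s(-20)/2884 = -3451/sqrt(20 + (-17/11 - 35/(-23))) + (2*(-20)/(47 - 20))/2884 = -3451/sqrt(20 + (-17*1/11 - 35*(-1/23))) + (2*(-20)/27)*(1/2884) = -3451/sqrt(20 + (-17/11 + 35/23)) + (2*(-20)*(1/27))*(1/2884) = -3451/sqrt(20 - 6/253) - 40/27*1/2884 = -3451*sqrt(3542)/266 - 10/19467 = -493*sqrt(3542)/38 - 10/19467 = -10/19467 - 493*sqrt(3542)/38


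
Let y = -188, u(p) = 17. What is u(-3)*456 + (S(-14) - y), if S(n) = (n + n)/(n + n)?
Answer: 7941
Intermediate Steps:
S(n) = 1 (S(n) = (2*n)/((2*n)) = (2*n)*(1/(2*n)) = 1)
u(-3)*456 + (S(-14) - y) = 17*456 + (1 - 1*(-188)) = 7752 + (1 + 188) = 7752 + 189 = 7941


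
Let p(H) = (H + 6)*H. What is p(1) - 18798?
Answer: -18791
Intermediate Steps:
p(H) = H*(6 + H) (p(H) = (6 + H)*H = H*(6 + H))
p(1) - 18798 = 1*(6 + 1) - 18798 = 1*7 - 18798 = 7 - 18798 = -18791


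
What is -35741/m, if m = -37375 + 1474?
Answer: 35741/35901 ≈ 0.99554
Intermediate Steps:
m = -35901
-35741/m = -35741/(-35901) = -35741*(-1/35901) = 35741/35901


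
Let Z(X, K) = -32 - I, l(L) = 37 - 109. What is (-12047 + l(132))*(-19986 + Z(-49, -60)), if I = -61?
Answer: 241858883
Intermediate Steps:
l(L) = -72
Z(X, K) = 29 (Z(X, K) = -32 - 1*(-61) = -32 + 61 = 29)
(-12047 + l(132))*(-19986 + Z(-49, -60)) = (-12047 - 72)*(-19986 + 29) = -12119*(-19957) = 241858883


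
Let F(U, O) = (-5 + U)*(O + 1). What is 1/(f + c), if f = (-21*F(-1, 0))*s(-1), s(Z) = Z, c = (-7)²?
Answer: -1/77 ≈ -0.012987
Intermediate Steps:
c = 49
F(U, O) = (1 + O)*(-5 + U) (F(U, O) = (-5 + U)*(1 + O) = (1 + O)*(-5 + U))
f = -126 (f = -21*(-5 - 1 - 5*0 + 0*(-1))*(-1) = -21*(-5 - 1 + 0 + 0)*(-1) = -21*(-6)*(-1) = 126*(-1) = -126)
1/(f + c) = 1/(-126 + 49) = 1/(-77) = -1/77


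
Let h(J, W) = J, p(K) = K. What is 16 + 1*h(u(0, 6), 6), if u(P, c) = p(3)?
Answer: 19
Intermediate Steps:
u(P, c) = 3
16 + 1*h(u(0, 6), 6) = 16 + 1*3 = 16 + 3 = 19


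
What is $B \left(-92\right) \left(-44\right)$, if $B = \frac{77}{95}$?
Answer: $\frac{311696}{95} \approx 3281.0$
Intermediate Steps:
$B = \frac{77}{95}$ ($B = 77 \cdot \frac{1}{95} = \frac{77}{95} \approx 0.81053$)
$B \left(-92\right) \left(-44\right) = \frac{77}{95} \left(-92\right) \left(-44\right) = \left(- \frac{7084}{95}\right) \left(-44\right) = \frac{311696}{95}$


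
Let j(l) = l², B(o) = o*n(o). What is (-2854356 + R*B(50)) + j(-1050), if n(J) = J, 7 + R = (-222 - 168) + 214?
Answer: -2209356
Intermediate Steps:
R = -183 (R = -7 + ((-222 - 168) + 214) = -7 + (-390 + 214) = -7 - 176 = -183)
B(o) = o² (B(o) = o*o = o²)
(-2854356 + R*B(50)) + j(-1050) = (-2854356 - 183*50²) + (-1050)² = (-2854356 - 183*2500) + 1102500 = (-2854356 - 457500) + 1102500 = -3311856 + 1102500 = -2209356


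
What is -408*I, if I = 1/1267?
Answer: -408/1267 ≈ -0.32202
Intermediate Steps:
I = 1/1267 ≈ 0.00078927
-408*I = -408*1/1267 = -408/1267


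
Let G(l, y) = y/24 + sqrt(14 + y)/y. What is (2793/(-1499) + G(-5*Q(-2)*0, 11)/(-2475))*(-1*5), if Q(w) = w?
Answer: 1825307459/195889320 ≈ 9.3181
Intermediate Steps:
G(l, y) = y/24 + sqrt(14 + y)/y (G(l, y) = y*(1/24) + sqrt(14 + y)/y = y/24 + sqrt(14 + y)/y)
(2793/(-1499) + G(-5*Q(-2)*0, 11)/(-2475))*(-1*5) = (2793/(-1499) + ((1/24)*11 + sqrt(14 + 11)/11)/(-2475))*(-1*5) = (2793*(-1/1499) + (11/24 + sqrt(25)/11)*(-1/2475))*(-5) = (-2793/1499 + (11/24 + (1/11)*5)*(-1/2475))*(-5) = (-2793/1499 + (11/24 + 5/11)*(-1/2475))*(-5) = (-2793/1499 + (241/264)*(-1/2475))*(-5) = (-2793/1499 - 241/653400)*(-5) = -1825307459/979446600*(-5) = 1825307459/195889320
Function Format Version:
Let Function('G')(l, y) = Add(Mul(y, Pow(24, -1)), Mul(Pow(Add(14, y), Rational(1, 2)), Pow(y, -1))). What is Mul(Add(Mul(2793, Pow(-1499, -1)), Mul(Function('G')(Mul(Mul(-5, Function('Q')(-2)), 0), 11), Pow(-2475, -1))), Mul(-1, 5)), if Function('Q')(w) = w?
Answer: Rational(1825307459, 195889320) ≈ 9.3181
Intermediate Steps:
Function('G')(l, y) = Add(Mul(Rational(1, 24), y), Mul(Pow(y, -1), Pow(Add(14, y), Rational(1, 2)))) (Function('G')(l, y) = Add(Mul(y, Rational(1, 24)), Mul(Pow(y, -1), Pow(Add(14, y), Rational(1, 2)))) = Add(Mul(Rational(1, 24), y), Mul(Pow(y, -1), Pow(Add(14, y), Rational(1, 2)))))
Mul(Add(Mul(2793, Pow(-1499, -1)), Mul(Function('G')(Mul(Mul(-5, Function('Q')(-2)), 0), 11), Pow(-2475, -1))), Mul(-1, 5)) = Mul(Add(Mul(2793, Pow(-1499, -1)), Mul(Add(Mul(Rational(1, 24), 11), Mul(Pow(11, -1), Pow(Add(14, 11), Rational(1, 2)))), Pow(-2475, -1))), Mul(-1, 5)) = Mul(Add(Mul(2793, Rational(-1, 1499)), Mul(Add(Rational(11, 24), Mul(Rational(1, 11), Pow(25, Rational(1, 2)))), Rational(-1, 2475))), -5) = Mul(Add(Rational(-2793, 1499), Mul(Add(Rational(11, 24), Mul(Rational(1, 11), 5)), Rational(-1, 2475))), -5) = Mul(Add(Rational(-2793, 1499), Mul(Add(Rational(11, 24), Rational(5, 11)), Rational(-1, 2475))), -5) = Mul(Add(Rational(-2793, 1499), Mul(Rational(241, 264), Rational(-1, 2475))), -5) = Mul(Add(Rational(-2793, 1499), Rational(-241, 653400)), -5) = Mul(Rational(-1825307459, 979446600), -5) = Rational(1825307459, 195889320)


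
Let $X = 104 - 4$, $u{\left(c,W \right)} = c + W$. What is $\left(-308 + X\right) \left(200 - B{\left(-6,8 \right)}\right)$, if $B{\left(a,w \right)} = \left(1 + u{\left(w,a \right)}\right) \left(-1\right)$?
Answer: $-42224$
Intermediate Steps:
$u{\left(c,W \right)} = W + c$
$B{\left(a,w \right)} = -1 - a - w$ ($B{\left(a,w \right)} = \left(1 + \left(a + w\right)\right) \left(-1\right) = \left(1 + a + w\right) \left(-1\right) = -1 - a - w$)
$X = 100$
$\left(-308 + X\right) \left(200 - B{\left(-6,8 \right)}\right) = \left(-308 + 100\right) \left(200 - \left(-1 - -6 - 8\right)\right) = - 208 \left(200 - \left(-1 + 6 - 8\right)\right) = - 208 \left(200 - -3\right) = - 208 \left(200 + 3\right) = \left(-208\right) 203 = -42224$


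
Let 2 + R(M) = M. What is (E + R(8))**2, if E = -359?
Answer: 124609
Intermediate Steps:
R(M) = -2 + M
(E + R(8))**2 = (-359 + (-2 + 8))**2 = (-359 + 6)**2 = (-353)**2 = 124609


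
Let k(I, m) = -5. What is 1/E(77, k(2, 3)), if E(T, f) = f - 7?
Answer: -1/12 ≈ -0.083333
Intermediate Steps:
E(T, f) = -7 + f
1/E(77, k(2, 3)) = 1/(-7 - 5) = 1/(-12) = -1/12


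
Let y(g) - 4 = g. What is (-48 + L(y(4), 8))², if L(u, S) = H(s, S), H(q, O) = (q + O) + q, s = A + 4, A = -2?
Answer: 1296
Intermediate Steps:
s = 2 (s = -2 + 4 = 2)
y(g) = 4 + g
H(q, O) = O + 2*q (H(q, O) = (O + q) + q = O + 2*q)
L(u, S) = 4 + S (L(u, S) = S + 2*2 = S + 4 = 4 + S)
(-48 + L(y(4), 8))² = (-48 + (4 + 8))² = (-48 + 12)² = (-36)² = 1296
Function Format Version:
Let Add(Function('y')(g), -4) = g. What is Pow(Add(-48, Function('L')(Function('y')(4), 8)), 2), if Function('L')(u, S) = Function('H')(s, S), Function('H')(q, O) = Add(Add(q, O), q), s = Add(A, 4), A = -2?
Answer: 1296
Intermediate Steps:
s = 2 (s = Add(-2, 4) = 2)
Function('y')(g) = Add(4, g)
Function('H')(q, O) = Add(O, Mul(2, q)) (Function('H')(q, O) = Add(Add(O, q), q) = Add(O, Mul(2, q)))
Function('L')(u, S) = Add(4, S) (Function('L')(u, S) = Add(S, Mul(2, 2)) = Add(S, 4) = Add(4, S))
Pow(Add(-48, Function('L')(Function('y')(4), 8)), 2) = Pow(Add(-48, Add(4, 8)), 2) = Pow(Add(-48, 12), 2) = Pow(-36, 2) = 1296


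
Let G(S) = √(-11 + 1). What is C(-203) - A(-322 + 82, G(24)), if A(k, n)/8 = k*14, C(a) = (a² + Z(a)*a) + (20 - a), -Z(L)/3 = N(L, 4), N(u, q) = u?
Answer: -55315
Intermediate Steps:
G(S) = I*√10 (G(S) = √(-10) = I*√10)
Z(L) = -3*L
C(a) = 20 - a - 2*a² (C(a) = (a² + (-3*a)*a) + (20 - a) = (a² - 3*a²) + (20 - a) = -2*a² + (20 - a) = 20 - a - 2*a²)
A(k, n) = 112*k (A(k, n) = 8*(k*14) = 8*(14*k) = 112*k)
C(-203) - A(-322 + 82, G(24)) = (20 - 1*(-203) - 2*(-203)²) - 112*(-322 + 82) = (20 + 203 - 2*41209) - 112*(-240) = (20 + 203 - 82418) - 1*(-26880) = -82195 + 26880 = -55315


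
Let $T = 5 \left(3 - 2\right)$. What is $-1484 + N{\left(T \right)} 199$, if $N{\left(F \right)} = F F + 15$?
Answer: $6476$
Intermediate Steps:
$T = 5$ ($T = 5 \cdot 1 = 5$)
$N{\left(F \right)} = 15 + F^{2}$ ($N{\left(F \right)} = F^{2} + 15 = 15 + F^{2}$)
$-1484 + N{\left(T \right)} 199 = -1484 + \left(15 + 5^{2}\right) 199 = -1484 + \left(15 + 25\right) 199 = -1484 + 40 \cdot 199 = -1484 + 7960 = 6476$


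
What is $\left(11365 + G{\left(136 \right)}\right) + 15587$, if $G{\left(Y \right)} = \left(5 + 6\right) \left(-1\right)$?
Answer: $26941$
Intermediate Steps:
$G{\left(Y \right)} = -11$ ($G{\left(Y \right)} = 11 \left(-1\right) = -11$)
$\left(11365 + G{\left(136 \right)}\right) + 15587 = \left(11365 - 11\right) + 15587 = 11354 + 15587 = 26941$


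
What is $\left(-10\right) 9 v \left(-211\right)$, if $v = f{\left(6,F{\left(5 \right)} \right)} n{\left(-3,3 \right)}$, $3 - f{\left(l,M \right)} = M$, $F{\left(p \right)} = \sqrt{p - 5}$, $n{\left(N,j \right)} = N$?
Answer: $-170910$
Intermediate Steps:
$F{\left(p \right)} = \sqrt{-5 + p}$
$f{\left(l,M \right)} = 3 - M$
$v = -9$ ($v = \left(3 - \sqrt{-5 + 5}\right) \left(-3\right) = \left(3 - \sqrt{0}\right) \left(-3\right) = \left(3 - 0\right) \left(-3\right) = \left(3 + 0\right) \left(-3\right) = 3 \left(-3\right) = -9$)
$\left(-10\right) 9 v \left(-211\right) = \left(-10\right) 9 \left(-9\right) \left(-211\right) = \left(-90\right) \left(-9\right) \left(-211\right) = 810 \left(-211\right) = -170910$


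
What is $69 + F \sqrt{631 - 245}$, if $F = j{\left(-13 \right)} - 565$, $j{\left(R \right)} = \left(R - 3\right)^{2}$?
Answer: $69 - 309 \sqrt{386} \approx -6001.9$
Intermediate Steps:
$j{\left(R \right)} = \left(-3 + R\right)^{2}$
$F = -309$ ($F = \left(-3 - 13\right)^{2} - 565 = \left(-16\right)^{2} - 565 = 256 - 565 = -309$)
$69 + F \sqrt{631 - 245} = 69 - 309 \sqrt{631 - 245} = 69 - 309 \sqrt{386}$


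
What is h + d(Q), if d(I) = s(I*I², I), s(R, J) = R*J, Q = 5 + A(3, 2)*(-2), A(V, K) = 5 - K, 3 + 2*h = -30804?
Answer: -30805/2 ≈ -15403.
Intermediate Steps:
h = -30807/2 (h = -3/2 + (½)*(-30804) = -3/2 - 15402 = -30807/2 ≈ -15404.)
Q = -1 (Q = 5 + (5 - 1*2)*(-2) = 5 + (5 - 2)*(-2) = 5 + 3*(-2) = 5 - 6 = -1)
s(R, J) = J*R
d(I) = I⁴ (d(I) = I*(I*I²) = I*I³ = I⁴)
h + d(Q) = -30807/2 + (-1)⁴ = -30807/2 + 1 = -30805/2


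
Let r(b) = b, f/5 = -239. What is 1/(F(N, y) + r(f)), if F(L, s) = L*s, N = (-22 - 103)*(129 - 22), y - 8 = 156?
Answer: -1/2194695 ≈ -4.5564e-7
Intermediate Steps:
f = -1195 (f = 5*(-239) = -1195)
y = 164 (y = 8 + 156 = 164)
N = -13375 (N = -125*107 = -13375)
1/(F(N, y) + r(f)) = 1/(-13375*164 - 1195) = 1/(-2193500 - 1195) = 1/(-2194695) = -1/2194695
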